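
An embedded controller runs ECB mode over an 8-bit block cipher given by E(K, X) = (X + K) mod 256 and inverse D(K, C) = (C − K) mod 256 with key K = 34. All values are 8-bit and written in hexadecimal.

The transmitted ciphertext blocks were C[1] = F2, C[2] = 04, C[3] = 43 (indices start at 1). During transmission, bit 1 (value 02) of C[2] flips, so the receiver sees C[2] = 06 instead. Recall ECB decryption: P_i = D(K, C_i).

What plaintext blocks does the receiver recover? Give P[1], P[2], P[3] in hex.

P[1] = BE, P[2] = D2, P[3] = 0F

Only C[2] changed, to 06. In ECB, a change in C_i affects only P_i. Decrypting the received ciphertext:
P[1]: D(K, F2) = BE.
P[2]: D(K, 06) = D2.
P[3]: D(K, 43) = 0F.
Blocks that differ from the original plaintext: P[2].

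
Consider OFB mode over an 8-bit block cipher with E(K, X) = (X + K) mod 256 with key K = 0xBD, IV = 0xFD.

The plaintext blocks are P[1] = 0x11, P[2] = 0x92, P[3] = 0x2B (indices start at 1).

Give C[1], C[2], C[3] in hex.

C[1] = 0xAB, C[2] = 0xE5, C[3] = 0x1F

OFB encryption: S_i = E(K, S_{i−1}) with S_{0} = IV; C_i = P_i ⊕ S_i.
C[1]: S = E(K, 0xFD) = 0xBA; 0x11 ⊕ 0xBA = 0xAB.
C[2]: S = E(K, 0xBA) = 0x77; 0x92 ⊕ 0x77 = 0xE5.
C[3]: S = E(K, 0x77) = 0x34; 0x2B ⊕ 0x34 = 0x1F.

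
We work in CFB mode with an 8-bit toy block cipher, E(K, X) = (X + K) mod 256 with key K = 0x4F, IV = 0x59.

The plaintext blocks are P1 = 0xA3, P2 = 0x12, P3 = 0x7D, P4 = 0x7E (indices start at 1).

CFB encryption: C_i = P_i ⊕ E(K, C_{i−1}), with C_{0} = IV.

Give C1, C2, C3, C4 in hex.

C1: E(K, 0x59) = 0xA8; 0xA3 ⊕ 0xA8 = 0x0B.
C2: E(K, 0x0B) = 0x5A; 0x12 ⊕ 0x5A = 0x48.
C3: E(K, 0x48) = 0x97; 0x7D ⊕ 0x97 = 0xEA.
C4: E(K, 0xEA) = 0x39; 0x7E ⊕ 0x39 = 0x47.

C1 = 0x0B, C2 = 0x48, C3 = 0xEA, C4 = 0x47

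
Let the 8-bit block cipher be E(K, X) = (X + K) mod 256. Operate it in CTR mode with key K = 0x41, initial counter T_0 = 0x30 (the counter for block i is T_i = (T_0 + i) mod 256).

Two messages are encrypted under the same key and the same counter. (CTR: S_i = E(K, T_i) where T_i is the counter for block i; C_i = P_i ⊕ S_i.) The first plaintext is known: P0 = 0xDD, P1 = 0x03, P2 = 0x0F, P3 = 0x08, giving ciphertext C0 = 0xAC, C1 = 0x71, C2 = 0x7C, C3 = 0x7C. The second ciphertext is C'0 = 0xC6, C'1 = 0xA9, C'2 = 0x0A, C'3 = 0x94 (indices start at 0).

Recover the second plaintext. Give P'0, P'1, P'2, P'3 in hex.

In CTR with a reused counter, both messages share the same keystream S_i, so C_i ⊕ C'_i = P_i ⊕ P'_i and thus P'_i = P_i ⊕ C_i ⊕ C'_i.
P'0: 0xDD ⊕ 0xAC ⊕ 0xC6 = 0xB7.
P'1: 0x03 ⊕ 0x71 ⊕ 0xA9 = 0xDB.
P'2: 0x0F ⊕ 0x7C ⊕ 0x0A = 0x79.
P'3: 0x08 ⊕ 0x7C ⊕ 0x94 = 0xE0.

P'0 = 0xB7, P'1 = 0xDB, P'2 = 0x79, P'3 = 0xE0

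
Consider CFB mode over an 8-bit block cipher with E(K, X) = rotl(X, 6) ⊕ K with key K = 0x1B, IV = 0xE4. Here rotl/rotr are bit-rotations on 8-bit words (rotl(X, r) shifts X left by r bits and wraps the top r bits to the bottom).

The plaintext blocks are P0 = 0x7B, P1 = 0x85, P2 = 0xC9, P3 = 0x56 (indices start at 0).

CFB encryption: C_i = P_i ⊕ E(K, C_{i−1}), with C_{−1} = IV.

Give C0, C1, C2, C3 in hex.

C0: E(K, 0xE4) = 0x22; 0x7B ⊕ 0x22 = 0x59.
C1: E(K, 0x59) = 0x4D; 0x85 ⊕ 0x4D = 0xC8.
C2: E(K, 0xC8) = 0x29; 0xC9 ⊕ 0x29 = 0xE0.
C3: E(K, 0xE0) = 0x23; 0x56 ⊕ 0x23 = 0x75.

C0 = 0x59, C1 = 0xC8, C2 = 0xE0, C3 = 0x75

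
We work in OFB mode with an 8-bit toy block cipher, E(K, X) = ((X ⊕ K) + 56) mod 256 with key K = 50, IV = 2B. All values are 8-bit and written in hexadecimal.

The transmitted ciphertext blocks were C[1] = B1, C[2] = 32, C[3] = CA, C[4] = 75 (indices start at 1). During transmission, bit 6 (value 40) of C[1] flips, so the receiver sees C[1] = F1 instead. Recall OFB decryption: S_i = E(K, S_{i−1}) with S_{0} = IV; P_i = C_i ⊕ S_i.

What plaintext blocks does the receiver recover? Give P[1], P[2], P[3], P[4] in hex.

Only C[1] changed, to F1. In OFB, a change in C_i flips the same bit in P_i only; the keystream is unaffected. Decrypting the received ciphertext:
P[1]: S = E(K, 2B) = D1; F1 ⊕ D1 = 20.
P[2]: S = E(K, D1) = D7; 32 ⊕ D7 = E5.
P[3]: S = E(K, D7) = DD; CA ⊕ DD = 17.
P[4]: S = E(K, DD) = E3; 75 ⊕ E3 = 96.
Blocks that differ from the original plaintext: P[1].

P[1] = 20, P[2] = E5, P[3] = 17, P[4] = 96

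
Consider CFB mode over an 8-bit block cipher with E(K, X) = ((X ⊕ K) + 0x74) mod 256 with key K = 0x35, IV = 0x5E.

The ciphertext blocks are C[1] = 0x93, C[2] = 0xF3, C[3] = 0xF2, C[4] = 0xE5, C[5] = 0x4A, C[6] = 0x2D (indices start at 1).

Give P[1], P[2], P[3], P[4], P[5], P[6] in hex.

P[1] = 0x4C, P[2] = 0xE9, P[3] = 0xC8, P[4] = 0xDE, P[5] = 0x0E, P[6] = 0xDE

CFB decryption: P_i = C_i ⊕ E(K, C_{i−1}), with C_{0} = IV.
P[1]: E(K, 0x5E) = 0xDF; 0x93 ⊕ 0xDF = 0x4C.
P[2]: E(K, 0x93) = 0x1A; 0xF3 ⊕ 0x1A = 0xE9.
P[3]: E(K, 0xF3) = 0x3A; 0xF2 ⊕ 0x3A = 0xC8.
P[4]: E(K, 0xF2) = 0x3B; 0xE5 ⊕ 0x3B = 0xDE.
P[5]: E(K, 0xE5) = 0x44; 0x4A ⊕ 0x44 = 0x0E.
P[6]: E(K, 0x4A) = 0xF3; 0x2D ⊕ 0xF3 = 0xDE.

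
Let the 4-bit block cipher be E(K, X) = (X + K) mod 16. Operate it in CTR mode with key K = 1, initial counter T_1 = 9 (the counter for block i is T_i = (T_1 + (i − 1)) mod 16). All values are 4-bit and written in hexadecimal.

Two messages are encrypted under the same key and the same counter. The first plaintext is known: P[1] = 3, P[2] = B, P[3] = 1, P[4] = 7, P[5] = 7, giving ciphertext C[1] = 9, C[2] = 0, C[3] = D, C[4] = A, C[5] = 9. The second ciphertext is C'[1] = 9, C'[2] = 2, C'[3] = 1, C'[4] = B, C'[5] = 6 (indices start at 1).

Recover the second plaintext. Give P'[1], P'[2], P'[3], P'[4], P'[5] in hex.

In CTR with a reused counter, both messages share the same keystream S_i, so C_i ⊕ C'_i = P_i ⊕ P'_i and thus P'_i = P_i ⊕ C_i ⊕ C'_i.
P'[1]: 3 ⊕ 9 ⊕ 9 = 3.
P'[2]: B ⊕ 0 ⊕ 2 = 9.
P'[3]: 1 ⊕ D ⊕ 1 = D.
P'[4]: 7 ⊕ A ⊕ B = 6.
P'[5]: 7 ⊕ 9 ⊕ 6 = 8.

P'[1] = 3, P'[2] = 9, P'[3] = D, P'[4] = 6, P'[5] = 8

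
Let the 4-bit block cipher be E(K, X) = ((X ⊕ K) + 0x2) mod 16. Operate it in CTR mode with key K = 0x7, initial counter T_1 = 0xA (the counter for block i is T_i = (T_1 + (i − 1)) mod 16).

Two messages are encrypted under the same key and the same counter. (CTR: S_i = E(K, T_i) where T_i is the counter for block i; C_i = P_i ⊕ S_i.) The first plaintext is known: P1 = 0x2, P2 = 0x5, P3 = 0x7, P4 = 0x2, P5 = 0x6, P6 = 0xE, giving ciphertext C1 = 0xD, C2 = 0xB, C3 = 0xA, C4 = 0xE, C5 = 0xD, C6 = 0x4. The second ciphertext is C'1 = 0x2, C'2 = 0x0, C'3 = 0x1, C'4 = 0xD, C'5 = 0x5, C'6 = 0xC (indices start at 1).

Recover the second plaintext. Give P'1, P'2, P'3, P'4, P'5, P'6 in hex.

In CTR with a reused counter, both messages share the same keystream S_i, so C_i ⊕ C'_i = P_i ⊕ P'_i and thus P'_i = P_i ⊕ C_i ⊕ C'_i.
P'1: 0x2 ⊕ 0xD ⊕ 0x2 = 0xD.
P'2: 0x5 ⊕ 0xB ⊕ 0x0 = 0xE.
P'3: 0x7 ⊕ 0xA ⊕ 0x1 = 0xC.
P'4: 0x2 ⊕ 0xE ⊕ 0xD = 0x1.
P'5: 0x6 ⊕ 0xD ⊕ 0x5 = 0xE.
P'6: 0xE ⊕ 0x4 ⊕ 0xC = 0x6.

P'1 = 0xD, P'2 = 0xE, P'3 = 0xC, P'4 = 0x1, P'5 = 0xE, P'6 = 0x6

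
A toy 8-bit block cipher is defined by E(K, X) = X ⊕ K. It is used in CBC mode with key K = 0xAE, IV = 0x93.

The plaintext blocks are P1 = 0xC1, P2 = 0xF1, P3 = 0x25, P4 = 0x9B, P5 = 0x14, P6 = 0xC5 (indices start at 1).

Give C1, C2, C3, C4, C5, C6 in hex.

C1 = 0xFC, C2 = 0xA3, C3 = 0x28, C4 = 0x1D, C5 = 0xA7, C6 = 0xCC

CBC encryption: C_i = E(K, P_i ⊕ C_{i−1}), with C_{0} = IV.
C1: P1 ⊕ 0x93 = 0x52; E(K, 0x52) = 0xFC.
C2: P2 ⊕ 0xFC = 0x0D; E(K, 0x0D) = 0xA3.
C3: P3 ⊕ 0xA3 = 0x86; E(K, 0x86) = 0x28.
C4: P4 ⊕ 0x28 = 0xB3; E(K, 0xB3) = 0x1D.
C5: P5 ⊕ 0x1D = 0x09; E(K, 0x09) = 0xA7.
C6: P6 ⊕ 0xA7 = 0x62; E(K, 0x62) = 0xCC.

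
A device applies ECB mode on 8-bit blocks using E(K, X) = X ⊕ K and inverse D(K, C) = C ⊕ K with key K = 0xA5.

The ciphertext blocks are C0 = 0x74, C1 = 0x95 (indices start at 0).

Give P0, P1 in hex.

P0 = 0xD1, P1 = 0x30

ECB decryption: P_i = D(K, C_i).
P0: D(K, 0x74) = 0xD1.
P1: D(K, 0x95) = 0x30.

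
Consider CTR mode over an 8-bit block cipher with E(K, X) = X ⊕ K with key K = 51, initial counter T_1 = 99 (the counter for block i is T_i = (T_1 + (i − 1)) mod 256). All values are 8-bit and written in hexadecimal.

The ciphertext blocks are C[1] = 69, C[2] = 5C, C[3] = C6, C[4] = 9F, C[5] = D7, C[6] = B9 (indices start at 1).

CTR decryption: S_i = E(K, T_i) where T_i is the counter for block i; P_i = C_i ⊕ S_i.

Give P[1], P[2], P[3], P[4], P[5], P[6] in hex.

P[1]: T = 99, S = E(K, T) = C8; 69 ⊕ C8 = A1.
P[2]: T = 9A, S = E(K, T) = CB; 5C ⊕ CB = 97.
P[3]: T = 9B, S = E(K, T) = CA; C6 ⊕ CA = 0C.
P[4]: T = 9C, S = E(K, T) = CD; 9F ⊕ CD = 52.
P[5]: T = 9D, S = E(K, T) = CC; D7 ⊕ CC = 1B.
P[6]: T = 9E, S = E(K, T) = CF; B9 ⊕ CF = 76.

P[1] = A1, P[2] = 97, P[3] = 0C, P[4] = 52, P[5] = 1B, P[6] = 76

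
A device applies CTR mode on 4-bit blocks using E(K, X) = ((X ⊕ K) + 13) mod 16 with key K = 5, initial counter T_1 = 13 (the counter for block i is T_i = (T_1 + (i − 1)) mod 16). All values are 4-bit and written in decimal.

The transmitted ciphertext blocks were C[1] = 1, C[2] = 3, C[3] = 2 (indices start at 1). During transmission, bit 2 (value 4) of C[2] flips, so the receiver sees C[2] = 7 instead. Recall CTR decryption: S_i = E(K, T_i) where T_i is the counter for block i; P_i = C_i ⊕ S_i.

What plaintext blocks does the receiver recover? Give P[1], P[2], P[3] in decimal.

Only C[2] changed, to 7. In CTR, a change in C_i flips the same bit in P_i only; the keystream is unaffected. Decrypting the received ciphertext:
P[1]: T = 13, S = E(K, T) = 5; 1 ⊕ 5 = 4.
P[2]: T = 14, S = E(K, T) = 8; 7 ⊕ 8 = 15.
P[3]: T = 15, S = E(K, T) = 7; 2 ⊕ 7 = 5.
Blocks that differ from the original plaintext: P[2].

P[1] = 4, P[2] = 15, P[3] = 5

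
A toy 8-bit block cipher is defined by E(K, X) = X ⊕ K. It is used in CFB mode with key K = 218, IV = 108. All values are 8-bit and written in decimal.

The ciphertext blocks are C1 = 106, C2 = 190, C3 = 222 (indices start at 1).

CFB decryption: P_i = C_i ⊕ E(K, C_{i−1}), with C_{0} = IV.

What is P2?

P2: E(K, 106) = 176; 190 ⊕ 176 = 14.

P2 = 14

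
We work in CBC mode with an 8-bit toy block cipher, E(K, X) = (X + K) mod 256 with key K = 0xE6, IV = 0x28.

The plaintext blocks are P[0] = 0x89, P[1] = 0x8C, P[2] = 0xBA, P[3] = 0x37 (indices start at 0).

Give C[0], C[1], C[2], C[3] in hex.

C[0] = 0x87, C[1] = 0xF1, C[2] = 0x31, C[3] = 0xEC

CBC encryption: C_i = E(K, P_i ⊕ C_{i−1}), with C_{−1} = IV.
C[0]: P[0] ⊕ 0x28 = 0xA1; E(K, 0xA1) = 0x87.
C[1]: P[1] ⊕ 0x87 = 0x0B; E(K, 0x0B) = 0xF1.
C[2]: P[2] ⊕ 0xF1 = 0x4B; E(K, 0x4B) = 0x31.
C[3]: P[3] ⊕ 0x31 = 0x06; E(K, 0x06) = 0xEC.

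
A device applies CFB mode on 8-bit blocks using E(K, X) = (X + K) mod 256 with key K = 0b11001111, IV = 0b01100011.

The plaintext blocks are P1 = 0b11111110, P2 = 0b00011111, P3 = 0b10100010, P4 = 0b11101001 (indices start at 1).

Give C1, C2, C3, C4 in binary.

CFB encryption: C_i = P_i ⊕ E(K, C_{i−1}), with C_{0} = IV.
C1: E(K, 0b01100011) = 0b00110010; 0b11111110 ⊕ 0b00110010 = 0b11001100.
C2: E(K, 0b11001100) = 0b10011011; 0b00011111 ⊕ 0b10011011 = 0b10000100.
C3: E(K, 0b10000100) = 0b01010011; 0b10100010 ⊕ 0b01010011 = 0b11110001.
C4: E(K, 0b11110001) = 0b11000000; 0b11101001 ⊕ 0b11000000 = 0b00101001.

C1 = 0b11001100, C2 = 0b10000100, C3 = 0b11110001, C4 = 0b00101001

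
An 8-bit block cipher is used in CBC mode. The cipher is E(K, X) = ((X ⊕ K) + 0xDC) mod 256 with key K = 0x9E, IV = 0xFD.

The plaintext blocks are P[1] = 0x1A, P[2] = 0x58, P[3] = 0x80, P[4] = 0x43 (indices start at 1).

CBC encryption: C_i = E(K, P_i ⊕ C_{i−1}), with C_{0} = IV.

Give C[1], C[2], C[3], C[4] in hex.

C[1] = 0x55, C[2] = 0x6F, C[3] = 0x4D, C[4] = 0x6C

C[1]: P[1] ⊕ 0xFD = 0xE7; E(K, 0xE7) = 0x55.
C[2]: P[2] ⊕ 0x55 = 0x0D; E(K, 0x0D) = 0x6F.
C[3]: P[3] ⊕ 0x6F = 0xEF; E(K, 0xEF) = 0x4D.
C[4]: P[4] ⊕ 0x4D = 0x0E; E(K, 0x0E) = 0x6C.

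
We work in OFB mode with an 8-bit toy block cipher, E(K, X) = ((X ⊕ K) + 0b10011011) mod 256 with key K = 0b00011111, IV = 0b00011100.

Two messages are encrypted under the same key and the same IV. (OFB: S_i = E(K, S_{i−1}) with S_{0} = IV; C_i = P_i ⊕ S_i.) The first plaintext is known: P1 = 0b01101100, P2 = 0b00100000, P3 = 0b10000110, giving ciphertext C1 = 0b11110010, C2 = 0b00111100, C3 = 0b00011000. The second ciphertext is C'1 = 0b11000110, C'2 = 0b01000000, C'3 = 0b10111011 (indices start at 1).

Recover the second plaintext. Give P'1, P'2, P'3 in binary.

P'1 = 0b01011000, P'2 = 0b01011100, P'3 = 0b00100101

In OFB with a reused IV, both messages share the same keystream S_i, so C_i ⊕ C'_i = P_i ⊕ P'_i and thus P'_i = P_i ⊕ C_i ⊕ C'_i.
P'1: 0b01101100 ⊕ 0b11110010 ⊕ 0b11000110 = 0b01011000.
P'2: 0b00100000 ⊕ 0b00111100 ⊕ 0b01000000 = 0b01011100.
P'3: 0b10000110 ⊕ 0b00011000 ⊕ 0b10111011 = 0b00100101.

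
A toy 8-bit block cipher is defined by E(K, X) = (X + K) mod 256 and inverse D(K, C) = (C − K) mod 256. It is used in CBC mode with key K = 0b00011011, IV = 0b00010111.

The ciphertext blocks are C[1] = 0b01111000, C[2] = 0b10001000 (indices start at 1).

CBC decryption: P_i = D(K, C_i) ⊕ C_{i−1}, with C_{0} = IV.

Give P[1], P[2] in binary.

P[1] = 0b01001010, P[2] = 0b00010101

P[1]: D(K, 0b01111000) = 0b01011101; 0b01011101 ⊕ 0b00010111 = 0b01001010.
P[2]: D(K, 0b10001000) = 0b01101101; 0b01101101 ⊕ 0b01111000 = 0b00010101.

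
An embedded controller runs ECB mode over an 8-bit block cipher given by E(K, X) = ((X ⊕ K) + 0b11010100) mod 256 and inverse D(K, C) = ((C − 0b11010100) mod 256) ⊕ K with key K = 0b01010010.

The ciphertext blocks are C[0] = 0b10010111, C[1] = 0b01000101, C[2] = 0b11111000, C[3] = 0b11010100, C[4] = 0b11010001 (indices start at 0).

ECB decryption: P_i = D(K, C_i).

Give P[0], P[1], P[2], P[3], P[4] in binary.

P[0]: D(K, 0b10010111) = 0b10010001.
P[1]: D(K, 0b01000101) = 0b00100011.
P[2]: D(K, 0b11111000) = 0b01110110.
P[3]: D(K, 0b11010100) = 0b01010010.
P[4]: D(K, 0b11010001) = 0b10101111.

P[0] = 0b10010001, P[1] = 0b00100011, P[2] = 0b01110110, P[3] = 0b01010010, P[4] = 0b10101111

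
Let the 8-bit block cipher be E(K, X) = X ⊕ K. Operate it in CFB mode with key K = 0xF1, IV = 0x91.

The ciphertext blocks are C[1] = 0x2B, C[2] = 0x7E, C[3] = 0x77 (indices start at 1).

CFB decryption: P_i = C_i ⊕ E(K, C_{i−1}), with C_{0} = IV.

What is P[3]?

P[3] = 0xF8

P[3]: E(K, 0x7E) = 0x8F; 0x77 ⊕ 0x8F = 0xF8.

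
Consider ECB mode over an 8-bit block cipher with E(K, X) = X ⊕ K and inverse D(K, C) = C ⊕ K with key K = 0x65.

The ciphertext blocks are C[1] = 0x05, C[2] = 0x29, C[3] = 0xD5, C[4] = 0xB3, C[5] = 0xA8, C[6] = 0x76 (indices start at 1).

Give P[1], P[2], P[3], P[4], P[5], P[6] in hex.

ECB decryption: P_i = D(K, C_i).
P[1]: D(K, 0x05) = 0x60.
P[2]: D(K, 0x29) = 0x4C.
P[3]: D(K, 0xD5) = 0xB0.
P[4]: D(K, 0xB3) = 0xD6.
P[5]: D(K, 0xA8) = 0xCD.
P[6]: D(K, 0x76) = 0x13.

P[1] = 0x60, P[2] = 0x4C, P[3] = 0xB0, P[4] = 0xD6, P[5] = 0xCD, P[6] = 0x13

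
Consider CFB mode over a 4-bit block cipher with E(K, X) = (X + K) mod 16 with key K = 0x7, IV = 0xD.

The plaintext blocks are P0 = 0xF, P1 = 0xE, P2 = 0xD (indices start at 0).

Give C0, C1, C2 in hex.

CFB encryption: C_i = P_i ⊕ E(K, C_{i−1}), with C_{−1} = IV.
C0: E(K, 0xD) = 0x4; 0xF ⊕ 0x4 = 0xB.
C1: E(K, 0xB) = 0x2; 0xE ⊕ 0x2 = 0xC.
C2: E(K, 0xC) = 0x3; 0xD ⊕ 0x3 = 0xE.

C0 = 0xB, C1 = 0xC, C2 = 0xE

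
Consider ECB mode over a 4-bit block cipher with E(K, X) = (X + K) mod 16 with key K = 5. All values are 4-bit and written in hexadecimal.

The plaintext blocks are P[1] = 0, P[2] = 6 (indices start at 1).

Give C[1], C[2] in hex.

ECB encryption: C_i = E(K, P_i).
C[1]: E(K, 0) = 5.
C[2]: E(K, 6) = B.

C[1] = 5, C[2] = B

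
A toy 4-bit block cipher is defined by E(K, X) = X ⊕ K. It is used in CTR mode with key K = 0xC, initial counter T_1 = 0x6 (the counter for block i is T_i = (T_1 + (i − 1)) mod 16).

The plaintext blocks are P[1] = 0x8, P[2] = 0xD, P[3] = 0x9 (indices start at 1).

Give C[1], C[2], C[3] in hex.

C[1] = 0x2, C[2] = 0x6, C[3] = 0xD

CTR encryption: S_i = E(K, T_i) where T_i is the counter for block i; C_i = P_i ⊕ S_i.
C[1]: T = 0x6, S = E(K, T) = 0xA; 0x8 ⊕ 0xA = 0x2.
C[2]: T = 0x7, S = E(K, T) = 0xB; 0xD ⊕ 0xB = 0x6.
C[3]: T = 0x8, S = E(K, T) = 0x4; 0x9 ⊕ 0x4 = 0xD.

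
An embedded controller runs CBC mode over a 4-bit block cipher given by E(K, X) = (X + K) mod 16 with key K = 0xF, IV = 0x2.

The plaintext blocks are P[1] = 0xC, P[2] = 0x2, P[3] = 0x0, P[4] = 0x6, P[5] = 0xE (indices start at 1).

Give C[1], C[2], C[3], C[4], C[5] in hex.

CBC encryption: C_i = E(K, P_i ⊕ C_{i−1}), with C_{0} = IV.
C[1]: P[1] ⊕ 0x2 = 0xE; E(K, 0xE) = 0xD.
C[2]: P[2] ⊕ 0xD = 0xF; E(K, 0xF) = 0xE.
C[3]: P[3] ⊕ 0xE = 0xE; E(K, 0xE) = 0xD.
C[4]: P[4] ⊕ 0xD = 0xB; E(K, 0xB) = 0xA.
C[5]: P[5] ⊕ 0xA = 0x4; E(K, 0x4) = 0x3.

C[1] = 0xD, C[2] = 0xE, C[3] = 0xD, C[4] = 0xA, C[5] = 0x3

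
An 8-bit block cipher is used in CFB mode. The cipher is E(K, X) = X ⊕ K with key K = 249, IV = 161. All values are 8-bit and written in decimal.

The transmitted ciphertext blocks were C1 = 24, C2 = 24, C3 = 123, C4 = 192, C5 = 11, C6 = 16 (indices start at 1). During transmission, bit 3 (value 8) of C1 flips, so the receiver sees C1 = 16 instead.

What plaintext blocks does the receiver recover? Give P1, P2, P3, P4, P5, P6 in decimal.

CFB decryption: P_i = C_i ⊕ E(K, C_{i−1}), with C_{0} = IV.
Only C1 changed, to 16. In CFB, a change in C_i flips the same bit in P_i and garbles P_{i+1}. Decrypting the received ciphertext:
P1: E(K, 161) = 88; 16 ⊕ 88 = 72.
P2: E(K, 16) = 233; 24 ⊕ 233 = 241.
P3: E(K, 24) = 225; 123 ⊕ 225 = 154.
P4: E(K, 123) = 130; 192 ⊕ 130 = 66.
P5: E(K, 192) = 57; 11 ⊕ 57 = 50.
P6: E(K, 11) = 242; 16 ⊕ 242 = 226.
Blocks that differ from the original plaintext: P1, P2.

P1 = 72, P2 = 241, P3 = 154, P4 = 66, P5 = 50, P6 = 226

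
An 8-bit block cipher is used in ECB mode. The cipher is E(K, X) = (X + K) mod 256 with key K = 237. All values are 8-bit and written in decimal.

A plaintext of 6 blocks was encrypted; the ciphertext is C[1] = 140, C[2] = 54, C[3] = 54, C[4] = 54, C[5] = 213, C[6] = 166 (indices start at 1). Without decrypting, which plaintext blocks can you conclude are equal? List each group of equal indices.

ECB encrypts each block independently with the same key, so equal ciphertext blocks imply equal plaintext blocks.
C[2] = C[3] = C[4] = 54, so P[2] = P[3] = P[4].

P[2] = P[3] = P[4]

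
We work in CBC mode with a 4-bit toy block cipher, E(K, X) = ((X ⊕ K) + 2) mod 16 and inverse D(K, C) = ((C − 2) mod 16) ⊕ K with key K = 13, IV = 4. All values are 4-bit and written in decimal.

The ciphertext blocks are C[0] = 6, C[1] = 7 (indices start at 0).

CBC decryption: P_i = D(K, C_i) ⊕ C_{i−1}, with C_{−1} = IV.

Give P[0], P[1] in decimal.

P[0]: D(K, 6) = 9; 9 ⊕ 4 = 13.
P[1]: D(K, 7) = 8; 8 ⊕ 6 = 14.

P[0] = 13, P[1] = 14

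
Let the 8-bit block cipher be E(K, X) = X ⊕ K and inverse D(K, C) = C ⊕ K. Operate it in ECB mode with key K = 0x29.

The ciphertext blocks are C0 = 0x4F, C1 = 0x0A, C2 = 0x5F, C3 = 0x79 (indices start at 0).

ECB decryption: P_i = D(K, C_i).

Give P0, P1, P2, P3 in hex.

P0: D(K, 0x4F) = 0x66.
P1: D(K, 0x0A) = 0x23.
P2: D(K, 0x5F) = 0x76.
P3: D(K, 0x79) = 0x50.

P0 = 0x66, P1 = 0x23, P2 = 0x76, P3 = 0x50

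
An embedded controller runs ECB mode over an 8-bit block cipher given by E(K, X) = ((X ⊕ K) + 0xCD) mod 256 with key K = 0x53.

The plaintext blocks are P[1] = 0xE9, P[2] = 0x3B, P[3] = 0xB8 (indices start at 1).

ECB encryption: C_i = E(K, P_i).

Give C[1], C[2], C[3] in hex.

C[1] = 0x87, C[2] = 0x35, C[3] = 0xB8

C[1]: E(K, 0xE9) = 0x87.
C[2]: E(K, 0x3B) = 0x35.
C[3]: E(K, 0xB8) = 0xB8.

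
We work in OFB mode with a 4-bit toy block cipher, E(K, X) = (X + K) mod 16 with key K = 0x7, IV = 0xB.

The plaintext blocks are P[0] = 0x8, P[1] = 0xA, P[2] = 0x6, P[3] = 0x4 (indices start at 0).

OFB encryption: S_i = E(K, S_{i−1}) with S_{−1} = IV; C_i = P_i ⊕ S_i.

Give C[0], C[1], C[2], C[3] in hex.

C[0] = 0xA, C[1] = 0x3, C[2] = 0x6, C[3] = 0x3

C[0]: S = E(K, 0xB) = 0x2; 0x8 ⊕ 0x2 = 0xA.
C[1]: S = E(K, 0x2) = 0x9; 0xA ⊕ 0x9 = 0x3.
C[2]: S = E(K, 0x9) = 0x0; 0x6 ⊕ 0x0 = 0x6.
C[3]: S = E(K, 0x0) = 0x7; 0x4 ⊕ 0x7 = 0x3.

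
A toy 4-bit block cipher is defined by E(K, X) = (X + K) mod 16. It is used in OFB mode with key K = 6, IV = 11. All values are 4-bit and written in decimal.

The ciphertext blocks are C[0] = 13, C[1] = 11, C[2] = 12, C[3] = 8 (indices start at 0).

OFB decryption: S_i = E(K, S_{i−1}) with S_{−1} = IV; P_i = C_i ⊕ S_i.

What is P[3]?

P[0]: S = E(K, 11) = 1; 13 ⊕ 1 = 12.
P[1]: S = E(K, 1) = 7; 11 ⊕ 7 = 12.
P[2]: S = E(K, 7) = 13; 12 ⊕ 13 = 1.
P[3]: S = E(K, 13) = 3; 8 ⊕ 3 = 11.

P[3] = 11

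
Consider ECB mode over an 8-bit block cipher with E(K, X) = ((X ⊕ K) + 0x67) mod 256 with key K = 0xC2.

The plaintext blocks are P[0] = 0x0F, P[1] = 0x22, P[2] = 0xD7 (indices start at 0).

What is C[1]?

ECB encryption: C_i = E(K, P_i).
C[1]: E(K, 0x22) = 0x47.

C[1] = 0x47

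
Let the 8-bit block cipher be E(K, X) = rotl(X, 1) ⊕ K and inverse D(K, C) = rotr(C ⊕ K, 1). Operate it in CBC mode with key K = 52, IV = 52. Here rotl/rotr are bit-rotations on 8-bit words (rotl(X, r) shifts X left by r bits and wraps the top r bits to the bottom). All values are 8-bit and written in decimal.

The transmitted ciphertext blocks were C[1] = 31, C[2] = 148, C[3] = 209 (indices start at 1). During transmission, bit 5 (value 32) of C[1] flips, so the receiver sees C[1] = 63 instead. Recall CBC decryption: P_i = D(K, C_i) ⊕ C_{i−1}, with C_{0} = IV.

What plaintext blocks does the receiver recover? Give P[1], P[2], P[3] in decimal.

Only C[1] changed, to 63. In CBC, a change in C_i garbles P_i and flips the same bit in P_{i+1}. Decrypting the received ciphertext:
P[1]: D(K, 63) = 133; 133 ⊕ 52 = 177.
P[2]: D(K, 148) = 80; 80 ⊕ 63 = 111.
P[3]: D(K, 209) = 242; 242 ⊕ 148 = 102.
Blocks that differ from the original plaintext: P[1], P[2].

P[1] = 177, P[2] = 111, P[3] = 102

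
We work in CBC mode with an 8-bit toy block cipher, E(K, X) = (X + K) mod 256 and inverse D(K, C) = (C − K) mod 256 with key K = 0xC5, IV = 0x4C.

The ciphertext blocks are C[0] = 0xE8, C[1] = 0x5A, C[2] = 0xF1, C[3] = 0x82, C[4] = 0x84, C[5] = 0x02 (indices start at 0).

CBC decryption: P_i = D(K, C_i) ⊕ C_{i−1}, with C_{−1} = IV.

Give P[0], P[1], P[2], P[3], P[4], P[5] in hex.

P[0] = 0x6F, P[1] = 0x7D, P[2] = 0x76, P[3] = 0x4C, P[4] = 0x3D, P[5] = 0xB9

P[0]: D(K, 0xE8) = 0x23; 0x23 ⊕ 0x4C = 0x6F.
P[1]: D(K, 0x5A) = 0x95; 0x95 ⊕ 0xE8 = 0x7D.
P[2]: D(K, 0xF1) = 0x2C; 0x2C ⊕ 0x5A = 0x76.
P[3]: D(K, 0x82) = 0xBD; 0xBD ⊕ 0xF1 = 0x4C.
P[4]: D(K, 0x84) = 0xBF; 0xBF ⊕ 0x82 = 0x3D.
P[5]: D(K, 0x02) = 0x3D; 0x3D ⊕ 0x84 = 0xB9.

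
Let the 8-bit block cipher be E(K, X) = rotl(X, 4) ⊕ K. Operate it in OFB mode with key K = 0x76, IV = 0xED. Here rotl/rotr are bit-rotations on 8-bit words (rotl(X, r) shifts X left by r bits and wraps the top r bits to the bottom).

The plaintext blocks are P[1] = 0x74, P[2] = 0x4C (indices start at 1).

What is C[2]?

OFB encryption: S_i = E(K, S_{i−1}) with S_{0} = IV; C_i = P_i ⊕ S_i.
C[1]: S = E(K, 0xED) = 0xA8; 0x74 ⊕ 0xA8 = 0xDC.
C[2]: S = E(K, 0xA8) = 0xFC; 0x4C ⊕ 0xFC = 0xB0.

C[2] = 0xB0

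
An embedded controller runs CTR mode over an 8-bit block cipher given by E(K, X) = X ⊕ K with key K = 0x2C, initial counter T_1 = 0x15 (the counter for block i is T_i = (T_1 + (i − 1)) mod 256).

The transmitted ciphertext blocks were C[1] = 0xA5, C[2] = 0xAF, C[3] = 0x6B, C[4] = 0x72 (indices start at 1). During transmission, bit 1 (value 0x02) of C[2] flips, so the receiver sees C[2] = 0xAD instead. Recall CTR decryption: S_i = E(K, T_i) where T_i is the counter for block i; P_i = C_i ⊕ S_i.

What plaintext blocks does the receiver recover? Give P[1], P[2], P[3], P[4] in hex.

P[1] = 0x9C, P[2] = 0x97, P[3] = 0x50, P[4] = 0x46

Only C[2] changed, to 0xAD. In CTR, a change in C_i flips the same bit in P_i only; the keystream is unaffected. Decrypting the received ciphertext:
P[1]: T = 0x15, S = E(K, T) = 0x39; 0xA5 ⊕ 0x39 = 0x9C.
P[2]: T = 0x16, S = E(K, T) = 0x3A; 0xAD ⊕ 0x3A = 0x97.
P[3]: T = 0x17, S = E(K, T) = 0x3B; 0x6B ⊕ 0x3B = 0x50.
P[4]: T = 0x18, S = E(K, T) = 0x34; 0x72 ⊕ 0x34 = 0x46.
Blocks that differ from the original plaintext: P[2].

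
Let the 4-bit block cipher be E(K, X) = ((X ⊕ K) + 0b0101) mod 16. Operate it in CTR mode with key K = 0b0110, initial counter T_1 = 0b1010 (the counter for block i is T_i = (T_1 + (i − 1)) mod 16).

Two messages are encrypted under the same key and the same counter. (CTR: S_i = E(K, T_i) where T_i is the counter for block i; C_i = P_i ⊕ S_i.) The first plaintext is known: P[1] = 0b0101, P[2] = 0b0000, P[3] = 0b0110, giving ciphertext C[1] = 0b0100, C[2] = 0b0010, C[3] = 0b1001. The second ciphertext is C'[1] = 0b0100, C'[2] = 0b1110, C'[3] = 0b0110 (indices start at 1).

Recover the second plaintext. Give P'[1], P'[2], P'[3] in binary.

In CTR with a reused counter, both messages share the same keystream S_i, so C_i ⊕ C'_i = P_i ⊕ P'_i and thus P'_i = P_i ⊕ C_i ⊕ C'_i.
P'[1]: 0b0101 ⊕ 0b0100 ⊕ 0b0100 = 0b0101.
P'[2]: 0b0000 ⊕ 0b0010 ⊕ 0b1110 = 0b1100.
P'[3]: 0b0110 ⊕ 0b1001 ⊕ 0b0110 = 0b1001.

P'[1] = 0b0101, P'[2] = 0b1100, P'[3] = 0b1001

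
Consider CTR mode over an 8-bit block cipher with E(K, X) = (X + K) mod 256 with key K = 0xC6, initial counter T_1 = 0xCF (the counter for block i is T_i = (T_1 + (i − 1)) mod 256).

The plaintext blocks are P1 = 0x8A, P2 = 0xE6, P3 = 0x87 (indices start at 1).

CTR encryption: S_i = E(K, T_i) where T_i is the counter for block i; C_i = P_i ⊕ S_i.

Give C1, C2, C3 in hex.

C1 = 0x1F, C2 = 0x70, C3 = 0x10

C1: T = 0xCF, S = E(K, T) = 0x95; 0x8A ⊕ 0x95 = 0x1F.
C2: T = 0xD0, S = E(K, T) = 0x96; 0xE6 ⊕ 0x96 = 0x70.
C3: T = 0xD1, S = E(K, T) = 0x97; 0x87 ⊕ 0x97 = 0x10.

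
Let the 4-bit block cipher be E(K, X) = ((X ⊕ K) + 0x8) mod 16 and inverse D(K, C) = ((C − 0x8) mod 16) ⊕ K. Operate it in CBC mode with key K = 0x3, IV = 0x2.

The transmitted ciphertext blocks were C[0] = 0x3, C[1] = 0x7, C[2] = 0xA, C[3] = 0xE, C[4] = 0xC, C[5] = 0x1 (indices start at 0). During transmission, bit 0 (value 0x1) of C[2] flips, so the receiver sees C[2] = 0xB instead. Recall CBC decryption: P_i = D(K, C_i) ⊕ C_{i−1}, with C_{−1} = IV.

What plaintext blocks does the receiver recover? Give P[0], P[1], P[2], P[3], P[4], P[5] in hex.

P[0] = 0xA, P[1] = 0xF, P[2] = 0x7, P[3] = 0xE, P[4] = 0x9, P[5] = 0x6

Only C[2] changed, to 0xB. In CBC, a change in C_i garbles P_i and flips the same bit in P_{i+1}. Decrypting the received ciphertext:
P[0]: D(K, 0x3) = 0x8; 0x8 ⊕ 0x2 = 0xA.
P[1]: D(K, 0x7) = 0xC; 0xC ⊕ 0x3 = 0xF.
P[2]: D(K, 0xB) = 0x0; 0x0 ⊕ 0x7 = 0x7.
P[3]: D(K, 0xE) = 0x5; 0x5 ⊕ 0xB = 0xE.
P[4]: D(K, 0xC) = 0x7; 0x7 ⊕ 0xE = 0x9.
P[5]: D(K, 0x1) = 0xA; 0xA ⊕ 0xC = 0x6.
Blocks that differ from the original plaintext: P[2], P[3].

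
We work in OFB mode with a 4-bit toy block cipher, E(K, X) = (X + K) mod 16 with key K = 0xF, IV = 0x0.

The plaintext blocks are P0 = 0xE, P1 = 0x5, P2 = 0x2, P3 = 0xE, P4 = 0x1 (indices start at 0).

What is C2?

OFB encryption: S_i = E(K, S_{i−1}) with S_{−1} = IV; C_i = P_i ⊕ S_i.
C0: S = E(K, 0x0) = 0xF; 0xE ⊕ 0xF = 0x1.
C1: S = E(K, 0xF) = 0xE; 0x5 ⊕ 0xE = 0xB.
C2: S = E(K, 0xE) = 0xD; 0x2 ⊕ 0xD = 0xF.

C2 = 0xF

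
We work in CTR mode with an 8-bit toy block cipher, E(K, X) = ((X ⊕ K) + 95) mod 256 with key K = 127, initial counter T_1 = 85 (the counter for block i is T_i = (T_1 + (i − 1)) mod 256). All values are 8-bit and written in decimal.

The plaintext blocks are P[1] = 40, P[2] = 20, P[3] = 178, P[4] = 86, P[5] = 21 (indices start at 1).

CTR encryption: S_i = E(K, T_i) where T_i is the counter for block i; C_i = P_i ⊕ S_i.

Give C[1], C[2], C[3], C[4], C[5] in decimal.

C[1]: T = 85, S = E(K, T) = 137; 40 ⊕ 137 = 161.
C[2]: T = 86, S = E(K, T) = 136; 20 ⊕ 136 = 156.
C[3]: T = 87, S = E(K, T) = 135; 178 ⊕ 135 = 53.
C[4]: T = 88, S = E(K, T) = 134; 86 ⊕ 134 = 208.
C[5]: T = 89, S = E(K, T) = 133; 21 ⊕ 133 = 144.

C[1] = 161, C[2] = 156, C[3] = 53, C[4] = 208, C[5] = 144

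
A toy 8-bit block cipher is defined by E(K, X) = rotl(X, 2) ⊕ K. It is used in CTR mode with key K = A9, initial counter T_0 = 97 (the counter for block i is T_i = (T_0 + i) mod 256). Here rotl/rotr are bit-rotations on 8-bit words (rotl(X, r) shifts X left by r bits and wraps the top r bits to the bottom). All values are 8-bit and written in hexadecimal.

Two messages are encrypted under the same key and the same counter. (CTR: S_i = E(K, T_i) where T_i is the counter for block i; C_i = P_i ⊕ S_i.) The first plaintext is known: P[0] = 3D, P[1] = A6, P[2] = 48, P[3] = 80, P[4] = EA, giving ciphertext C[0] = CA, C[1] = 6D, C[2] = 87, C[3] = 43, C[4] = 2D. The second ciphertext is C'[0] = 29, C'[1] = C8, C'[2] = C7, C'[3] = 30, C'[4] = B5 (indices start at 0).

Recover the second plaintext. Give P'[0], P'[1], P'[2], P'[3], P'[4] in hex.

P'[0] = DE, P'[1] = 03, P'[2] = 08, P'[3] = F3, P'[4] = 72

In CTR with a reused counter, both messages share the same keystream S_i, so C_i ⊕ C'_i = P_i ⊕ P'_i and thus P'_i = P_i ⊕ C_i ⊕ C'_i.
P'[0]: 3D ⊕ CA ⊕ 29 = DE.
P'[1]: A6 ⊕ 6D ⊕ C8 = 03.
P'[2]: 48 ⊕ 87 ⊕ C7 = 08.
P'[3]: 80 ⊕ 43 ⊕ 30 = F3.
P'[4]: EA ⊕ 2D ⊕ B5 = 72.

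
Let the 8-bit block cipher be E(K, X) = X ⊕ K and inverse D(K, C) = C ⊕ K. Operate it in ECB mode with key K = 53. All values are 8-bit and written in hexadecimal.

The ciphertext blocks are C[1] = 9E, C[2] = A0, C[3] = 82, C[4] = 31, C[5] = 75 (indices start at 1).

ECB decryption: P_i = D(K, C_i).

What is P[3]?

P[3]: D(K, 82) = D1.

P[3] = D1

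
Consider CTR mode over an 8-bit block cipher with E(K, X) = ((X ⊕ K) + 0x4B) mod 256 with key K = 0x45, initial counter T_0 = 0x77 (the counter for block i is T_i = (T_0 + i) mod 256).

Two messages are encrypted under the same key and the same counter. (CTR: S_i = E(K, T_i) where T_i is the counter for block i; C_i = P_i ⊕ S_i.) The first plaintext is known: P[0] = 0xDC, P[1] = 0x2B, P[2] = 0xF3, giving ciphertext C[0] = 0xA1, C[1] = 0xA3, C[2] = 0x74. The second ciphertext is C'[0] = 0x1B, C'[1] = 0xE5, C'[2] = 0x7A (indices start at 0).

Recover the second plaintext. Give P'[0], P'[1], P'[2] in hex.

In CTR with a reused counter, both messages share the same keystream S_i, so C_i ⊕ C'_i = P_i ⊕ P'_i and thus P'_i = P_i ⊕ C_i ⊕ C'_i.
P'[0]: 0xDC ⊕ 0xA1 ⊕ 0x1B = 0x66.
P'[1]: 0x2B ⊕ 0xA3 ⊕ 0xE5 = 0x6D.
P'[2]: 0xF3 ⊕ 0x74 ⊕ 0x7A = 0xFD.

P'[0] = 0x66, P'[1] = 0x6D, P'[2] = 0xFD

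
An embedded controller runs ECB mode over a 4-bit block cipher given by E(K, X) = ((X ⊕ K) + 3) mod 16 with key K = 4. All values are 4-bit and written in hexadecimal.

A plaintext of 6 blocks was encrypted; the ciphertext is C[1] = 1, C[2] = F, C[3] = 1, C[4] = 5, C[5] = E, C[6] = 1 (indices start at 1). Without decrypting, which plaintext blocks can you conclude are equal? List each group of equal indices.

P[1] = P[3] = P[6]

ECB encrypts each block independently with the same key, so equal ciphertext blocks imply equal plaintext blocks.
C[1] = C[3] = C[6] = 1, so P[1] = P[3] = P[6].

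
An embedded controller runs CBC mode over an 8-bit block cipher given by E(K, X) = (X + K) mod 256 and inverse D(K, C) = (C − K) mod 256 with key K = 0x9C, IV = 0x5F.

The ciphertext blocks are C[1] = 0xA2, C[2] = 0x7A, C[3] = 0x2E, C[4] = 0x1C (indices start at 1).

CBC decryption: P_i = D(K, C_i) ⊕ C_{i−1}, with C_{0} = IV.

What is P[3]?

P[3]: D(K, 0x2E) = 0x92; 0x92 ⊕ 0x7A = 0xE8.

P[3] = 0xE8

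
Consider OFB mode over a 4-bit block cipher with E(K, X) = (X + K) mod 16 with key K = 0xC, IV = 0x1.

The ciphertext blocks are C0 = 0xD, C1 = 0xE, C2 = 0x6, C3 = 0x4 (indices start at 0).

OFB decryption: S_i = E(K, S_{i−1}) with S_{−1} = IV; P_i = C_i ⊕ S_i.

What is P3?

P0: S = E(K, 0x1) = 0xD; 0xD ⊕ 0xD = 0x0.
P1: S = E(K, 0xD) = 0x9; 0xE ⊕ 0x9 = 0x7.
P2: S = E(K, 0x9) = 0x5; 0x6 ⊕ 0x5 = 0x3.
P3: S = E(K, 0x5) = 0x1; 0x4 ⊕ 0x1 = 0x5.

P3 = 0x5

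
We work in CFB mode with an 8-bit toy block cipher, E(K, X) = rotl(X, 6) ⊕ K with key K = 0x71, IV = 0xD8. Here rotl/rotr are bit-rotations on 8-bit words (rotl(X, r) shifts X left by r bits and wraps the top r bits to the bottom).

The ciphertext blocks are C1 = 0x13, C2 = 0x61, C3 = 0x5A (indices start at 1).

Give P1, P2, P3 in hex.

CFB decryption: P_i = C_i ⊕ E(K, C_{i−1}), with C_{0} = IV.
P1: E(K, 0xD8) = 0x47; 0x13 ⊕ 0x47 = 0x54.
P2: E(K, 0x13) = 0xB5; 0x61 ⊕ 0xB5 = 0xD4.
P3: E(K, 0x61) = 0x29; 0x5A ⊕ 0x29 = 0x73.

P1 = 0x54, P2 = 0xD4, P3 = 0x73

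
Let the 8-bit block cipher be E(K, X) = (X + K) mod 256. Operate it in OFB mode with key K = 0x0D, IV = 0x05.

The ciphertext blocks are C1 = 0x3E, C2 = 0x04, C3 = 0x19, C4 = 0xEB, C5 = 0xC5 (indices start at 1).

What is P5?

OFB decryption: S_i = E(K, S_{i−1}) with S_{0} = IV; P_i = C_i ⊕ S_i.
P1: S = E(K, 0x05) = 0x12; 0x3E ⊕ 0x12 = 0x2C.
P2: S = E(K, 0x12) = 0x1F; 0x04 ⊕ 0x1F = 0x1B.
P3: S = E(K, 0x1F) = 0x2C; 0x19 ⊕ 0x2C = 0x35.
P4: S = E(K, 0x2C) = 0x39; 0xEB ⊕ 0x39 = 0xD2.
P5: S = E(K, 0x39) = 0x46; 0xC5 ⊕ 0x46 = 0x83.

P5 = 0x83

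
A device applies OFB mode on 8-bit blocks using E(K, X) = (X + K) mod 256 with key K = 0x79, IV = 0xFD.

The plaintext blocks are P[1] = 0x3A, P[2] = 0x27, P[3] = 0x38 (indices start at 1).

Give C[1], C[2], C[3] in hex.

OFB encryption: S_i = E(K, S_{i−1}) with S_{0} = IV; C_i = P_i ⊕ S_i.
C[1]: S = E(K, 0xFD) = 0x76; 0x3A ⊕ 0x76 = 0x4C.
C[2]: S = E(K, 0x76) = 0xEF; 0x27 ⊕ 0xEF = 0xC8.
C[3]: S = E(K, 0xEF) = 0x68; 0x38 ⊕ 0x68 = 0x50.

C[1] = 0x4C, C[2] = 0xC8, C[3] = 0x50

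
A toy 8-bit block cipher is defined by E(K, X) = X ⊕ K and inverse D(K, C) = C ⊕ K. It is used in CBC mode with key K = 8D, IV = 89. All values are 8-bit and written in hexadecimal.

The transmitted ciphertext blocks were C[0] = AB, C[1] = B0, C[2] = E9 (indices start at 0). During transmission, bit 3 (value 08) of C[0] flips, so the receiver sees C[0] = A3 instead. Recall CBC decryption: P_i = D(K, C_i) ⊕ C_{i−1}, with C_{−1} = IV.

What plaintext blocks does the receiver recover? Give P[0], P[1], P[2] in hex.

P[0] = A7, P[1] = 9E, P[2] = D4

Only C[0] changed, to A3. In CBC, a change in C_i garbles P_i and flips the same bit in P_{i+1}. Decrypting the received ciphertext:
P[0]: D(K, A3) = 2E; 2E ⊕ 89 = A7.
P[1]: D(K, B0) = 3D; 3D ⊕ A3 = 9E.
P[2]: D(K, E9) = 64; 64 ⊕ B0 = D4.
Blocks that differ from the original plaintext: P[0], P[1].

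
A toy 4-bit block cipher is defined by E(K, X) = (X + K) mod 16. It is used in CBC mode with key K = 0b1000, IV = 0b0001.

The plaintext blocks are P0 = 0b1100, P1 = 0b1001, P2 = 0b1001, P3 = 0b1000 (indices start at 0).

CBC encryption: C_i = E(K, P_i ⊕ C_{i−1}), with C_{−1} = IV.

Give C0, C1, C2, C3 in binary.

C0: P0 ⊕ 0b0001 = 0b1101; E(K, 0b1101) = 0b0101.
C1: P1 ⊕ 0b0101 = 0b1100; E(K, 0b1100) = 0b0100.
C2: P2 ⊕ 0b0100 = 0b1101; E(K, 0b1101) = 0b0101.
C3: P3 ⊕ 0b0101 = 0b1101; E(K, 0b1101) = 0b0101.

C0 = 0b0101, C1 = 0b0100, C2 = 0b0101, C3 = 0b0101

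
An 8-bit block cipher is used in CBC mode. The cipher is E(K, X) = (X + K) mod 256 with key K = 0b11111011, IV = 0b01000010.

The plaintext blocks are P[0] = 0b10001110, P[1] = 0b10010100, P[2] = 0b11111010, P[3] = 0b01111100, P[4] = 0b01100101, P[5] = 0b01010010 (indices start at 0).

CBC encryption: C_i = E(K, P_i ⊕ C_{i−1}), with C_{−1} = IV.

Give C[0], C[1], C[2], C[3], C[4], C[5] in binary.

C[0]: P[0] ⊕ 0b01000010 = 0b11001100; E(K, 0b11001100) = 0b11000111.
C[1]: P[1] ⊕ 0b11000111 = 0b01010011; E(K, 0b01010011) = 0b01001110.
C[2]: P[2] ⊕ 0b01001110 = 0b10110100; E(K, 0b10110100) = 0b10101111.
C[3]: P[3] ⊕ 0b10101111 = 0b11010011; E(K, 0b11010011) = 0b11001110.
C[4]: P[4] ⊕ 0b11001110 = 0b10101011; E(K, 0b10101011) = 0b10100110.
C[5]: P[5] ⊕ 0b10100110 = 0b11110100; E(K, 0b11110100) = 0b11101111.

C[0] = 0b11000111, C[1] = 0b01001110, C[2] = 0b10101111, C[3] = 0b11001110, C[4] = 0b10100110, C[5] = 0b11101111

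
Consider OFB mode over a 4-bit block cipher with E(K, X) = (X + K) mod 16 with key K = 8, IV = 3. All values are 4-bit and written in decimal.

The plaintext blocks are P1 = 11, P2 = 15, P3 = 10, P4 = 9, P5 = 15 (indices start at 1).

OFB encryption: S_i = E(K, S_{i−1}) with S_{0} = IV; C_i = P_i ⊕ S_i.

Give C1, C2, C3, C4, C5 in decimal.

C1 = 0, C2 = 12, C3 = 1, C4 = 10, C5 = 4

C1: S = E(K, 3) = 11; 11 ⊕ 11 = 0.
C2: S = E(K, 11) = 3; 15 ⊕ 3 = 12.
C3: S = E(K, 3) = 11; 10 ⊕ 11 = 1.
C4: S = E(K, 11) = 3; 9 ⊕ 3 = 10.
C5: S = E(K, 3) = 11; 15 ⊕ 11 = 4.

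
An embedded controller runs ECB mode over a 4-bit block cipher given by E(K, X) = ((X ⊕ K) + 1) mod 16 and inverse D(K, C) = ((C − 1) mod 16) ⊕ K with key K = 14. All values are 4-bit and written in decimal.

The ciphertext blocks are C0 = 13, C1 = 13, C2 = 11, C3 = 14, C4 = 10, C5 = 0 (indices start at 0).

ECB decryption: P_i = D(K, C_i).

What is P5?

P5: D(K, 0) = 1.

P5 = 1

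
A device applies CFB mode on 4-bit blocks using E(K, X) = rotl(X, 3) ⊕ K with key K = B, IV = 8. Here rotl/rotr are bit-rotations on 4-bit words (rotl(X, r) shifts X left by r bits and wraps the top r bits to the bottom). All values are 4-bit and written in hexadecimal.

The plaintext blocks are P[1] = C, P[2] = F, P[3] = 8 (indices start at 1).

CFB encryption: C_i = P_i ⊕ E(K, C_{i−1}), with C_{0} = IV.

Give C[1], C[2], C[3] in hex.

C[1] = 3, C[2] = D, C[3] = D

C[1]: E(K, 8) = F; C ⊕ F = 3.
C[2]: E(K, 3) = 2; F ⊕ 2 = D.
C[3]: E(K, D) = 5; 8 ⊕ 5 = D.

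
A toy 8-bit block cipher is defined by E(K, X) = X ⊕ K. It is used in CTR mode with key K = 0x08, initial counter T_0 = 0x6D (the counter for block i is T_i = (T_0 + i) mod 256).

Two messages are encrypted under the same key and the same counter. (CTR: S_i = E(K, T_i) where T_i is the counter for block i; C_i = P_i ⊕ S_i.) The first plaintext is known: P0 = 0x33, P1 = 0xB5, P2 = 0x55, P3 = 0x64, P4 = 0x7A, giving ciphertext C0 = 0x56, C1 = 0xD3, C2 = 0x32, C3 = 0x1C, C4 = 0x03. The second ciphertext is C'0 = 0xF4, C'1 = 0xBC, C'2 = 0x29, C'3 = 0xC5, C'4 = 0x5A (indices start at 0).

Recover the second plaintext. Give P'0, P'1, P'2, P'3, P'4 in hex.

P'0 = 0x91, P'1 = 0xDA, P'2 = 0x4E, P'3 = 0xBD, P'4 = 0x23

In CTR with a reused counter, both messages share the same keystream S_i, so C_i ⊕ C'_i = P_i ⊕ P'_i and thus P'_i = P_i ⊕ C_i ⊕ C'_i.
P'0: 0x33 ⊕ 0x56 ⊕ 0xF4 = 0x91.
P'1: 0xB5 ⊕ 0xD3 ⊕ 0xBC = 0xDA.
P'2: 0x55 ⊕ 0x32 ⊕ 0x29 = 0x4E.
P'3: 0x64 ⊕ 0x1C ⊕ 0xC5 = 0xBD.
P'4: 0x7A ⊕ 0x03 ⊕ 0x5A = 0x23.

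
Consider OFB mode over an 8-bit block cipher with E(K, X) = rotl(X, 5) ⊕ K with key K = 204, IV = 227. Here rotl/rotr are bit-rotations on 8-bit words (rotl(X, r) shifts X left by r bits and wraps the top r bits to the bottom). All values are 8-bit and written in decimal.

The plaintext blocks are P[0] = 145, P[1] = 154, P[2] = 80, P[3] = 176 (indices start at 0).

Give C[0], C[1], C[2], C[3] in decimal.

OFB encryption: S_i = E(K, S_{i−1}) with S_{−1} = IV; C_i = P_i ⊕ S_i.
C[0]: S = E(K, 227) = 176; 145 ⊕ 176 = 33.
C[1]: S = E(K, 176) = 218; 154 ⊕ 218 = 64.
C[2]: S = E(K, 218) = 151; 80 ⊕ 151 = 199.
C[3]: S = E(K, 151) = 62; 176 ⊕ 62 = 142.

C[0] = 33, C[1] = 64, C[2] = 199, C[3] = 142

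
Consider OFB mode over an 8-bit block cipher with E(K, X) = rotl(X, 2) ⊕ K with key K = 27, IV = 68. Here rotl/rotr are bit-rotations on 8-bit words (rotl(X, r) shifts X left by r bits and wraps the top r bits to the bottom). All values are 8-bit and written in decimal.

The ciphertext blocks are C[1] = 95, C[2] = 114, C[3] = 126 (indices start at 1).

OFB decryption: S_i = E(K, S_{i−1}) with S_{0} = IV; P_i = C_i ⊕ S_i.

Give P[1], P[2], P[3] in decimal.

P[1]: S = E(K, 68) = 10; 95 ⊕ 10 = 85.
P[2]: S = E(K, 10) = 51; 114 ⊕ 51 = 65.
P[3]: S = E(K, 51) = 215; 126 ⊕ 215 = 169.

P[1] = 85, P[2] = 65, P[3] = 169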